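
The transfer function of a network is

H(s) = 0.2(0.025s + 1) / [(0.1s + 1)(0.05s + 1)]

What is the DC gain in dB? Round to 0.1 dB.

H(0) = 0.2 · 1 / 1 = 0.2
20 log₁₀(0.2) ≈ -13.98 dB

-14.0 dB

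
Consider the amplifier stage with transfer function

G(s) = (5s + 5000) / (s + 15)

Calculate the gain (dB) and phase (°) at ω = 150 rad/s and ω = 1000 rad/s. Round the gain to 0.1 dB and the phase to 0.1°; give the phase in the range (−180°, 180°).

Substitute s = j150:
Numerator: 5(j150) + 5000 = 5000 + j750
Denominator: (j150) + 15 = 15 + j150
|N| = √(5000² + 750²) ≈ 5055.9, ∠N ≈ 8.53°
|D| = √(15² + 150²) ≈ 150.75, ∠D ≈ 84.29°
|G| = 5055.9 / 150.75 ≈ 33.538
Gain = 20 log₁₀(33.538) ≈ 30.51 dB
∠G = 8.53° − 84.29° = -75.76°

Substitute s = j1000:
Numerator: 5(j1000) + 5000 = 5000 + j5000
Denominator: (j1000) + 15 = 15 + j1000
|N| = √(5000² + 5000²) ≈ 7071.1, ∠N ≈ 45.00°
|D| = √(15² + 1000²) ≈ 1000.1, ∠D ≈ 89.14°
|G| = 7071.1 / 1000.1 ≈ 7.0704
Gain = 20 log₁₀(7.0704) ≈ 16.99 dB
∠G = 45.00° − 89.14° = -44.14°

ω = 150: 30.5 dB, -75.8°; ω = 1000: 17.0 dB, -44.1°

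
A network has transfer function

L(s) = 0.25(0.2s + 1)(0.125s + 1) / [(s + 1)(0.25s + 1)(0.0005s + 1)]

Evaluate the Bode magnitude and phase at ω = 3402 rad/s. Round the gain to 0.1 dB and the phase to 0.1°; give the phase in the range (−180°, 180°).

-37.9 dB, -59.7°

At ω = 3402 rad/s:
zero (1 + j3402·0.2) = 1 + j680.4 → |·| ≈ 680.4, ∠ ≈ 89.92°
zero (1 + j3402·0.125) = 1 + j425.25 → |·| ≈ 425.25, ∠ ≈ 89.87°
pole (1 + j3402·1) = 1 + j3402 → |·| ≈ 3402, ∠ ≈ 89.98°
pole (1 + j3402·0.25) = 1 + j850.5 → |·| ≈ 850.5, ∠ ≈ 89.93°
pole (1 + j3402·0.0005) = 1 + j1.701 → |·| ≈ 1.9732, ∠ ≈ 59.55°
|L| = 0.25 · 680.4 · 425.25 / (3402 · 850.5 · 1.9732) ≈ 0.01267
Gain = 20 log₁₀(0.01267) ≈ -37.94 dB
∠L = (89.92° + 89.87°) − (89.98° + 89.93° + 59.55°) = -59.67°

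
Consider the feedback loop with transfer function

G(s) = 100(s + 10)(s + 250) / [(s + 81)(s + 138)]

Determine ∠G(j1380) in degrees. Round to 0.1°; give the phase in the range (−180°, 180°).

-1.6°

At s = jω = j1380:
zero (s+10): 10 + j1380 → |·| = √(10²+1380²) = √1904500 ≈ 1380, ∠ = arctan(1380/10) ≈ 89.58°
zero (s+250): 250 + j1380 → |·| = √(250²+1380²) = √1966900 ≈ 1402.5, ∠ = arctan(1380/250) ≈ 79.73°
pole (s+81): 81 + j1380 → |·| = √(81²+1380²) = √1910961 ≈ 1382.4, ∠ = arctan(1380/81) ≈ 86.64°
pole (s+138): 138 + j1380 → |·| = √(138²+1380²) = √1923444 ≈ 1386.9, ∠ = arctan(1380/138) ≈ 84.29°
∠G = 169.31° − 170.93° = -1.62°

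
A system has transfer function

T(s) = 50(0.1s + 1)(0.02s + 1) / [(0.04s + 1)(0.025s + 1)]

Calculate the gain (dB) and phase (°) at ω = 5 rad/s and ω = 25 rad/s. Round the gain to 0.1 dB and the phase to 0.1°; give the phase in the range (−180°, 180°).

ω = 5: 34.8 dB, 13.8°; ω = 25: 39.1 dB, 17.8°

At ω = 5 rad/s:
zero (1 + j5·0.1) = 1 + j0.5 → |·| ≈ 1.118, ∠ ≈ 26.57°
zero (1 + j5·0.02) = 1 + j0.1 → |·| ≈ 1.005, ∠ ≈ 5.71°
pole (1 + j5·0.04) = 1 + j0.2 → |·| ≈ 1.0198, ∠ ≈ 11.31°
pole (1 + j5·0.025) = 1 + j0.125 → |·| ≈ 1.0078, ∠ ≈ 7.13°
|T| = 50 · 1.118 · 1.005 / (1.0198 · 1.0078) ≈ 54.662
Gain = 20 log₁₀(54.662) ≈ 34.75 dB
∠T = (26.57° + 5.71°) − (11.31° + 7.13°) = 13.84°

At ω = 25 rad/s:
zero (1 + j25·0.1) = 1 + j2.5 → |·| ≈ 2.6926, ∠ ≈ 68.20°
zero (1 + j25·0.02) = 1 + j0.5 → |·| ≈ 1.118, ∠ ≈ 26.57°
pole (1 + j25·0.04) = 1 + j1 → |·| ≈ 1.4142, ∠ ≈ 45.00°
pole (1 + j25·0.025) = 1 + j0.625 → |·| ≈ 1.1792, ∠ ≈ 32.01°
|T| = 50 · 2.6926 · 1.118 / (1.4142 · 1.1792) ≈ 90.258
Gain = 20 log₁₀(90.258) ≈ 39.11 dB
∠T = (68.20° + 26.57°) − (45.00° + 32.01°) = 17.76°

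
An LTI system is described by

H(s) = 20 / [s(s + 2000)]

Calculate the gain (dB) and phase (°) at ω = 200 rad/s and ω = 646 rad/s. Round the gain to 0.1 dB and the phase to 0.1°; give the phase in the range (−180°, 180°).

ω = 200: -86.1 dB, -95.7°; ω = 646: -96.6 dB, -107.9°

At s = jω = j200:
pole (s+2000): 2000 + j200 → |·| = √(2000²+200²) = √4040000 ≈ 2010, ∠ = arctan(200/2000) ≈ 5.71°
pole at origin: |s| = 200, ∠ = 90.00° (in denominator)
|H| = 20 / 4.02e+05 ≈ 4.9751e-05
Gain = 20 log₁₀(4.9751e-05) ≈ -86.06 dB
∠H = 0.00° − 95.71° = -95.71°

At s = jω = j646:
pole (s+2000): 2000 + j646 → |·| = √(2000²+646²) = √4417316 ≈ 2101.7, ∠ = arctan(646/2000) ≈ 17.90°
pole at origin: |s| = 646, ∠ = 90.00° (in denominator)
|H| = 20 / 1.3577e+06 ≈ 1.4731e-05
Gain = 20 log₁₀(1.4731e-05) ≈ -96.64 dB
∠H = 0.00° − 107.90° = -107.90°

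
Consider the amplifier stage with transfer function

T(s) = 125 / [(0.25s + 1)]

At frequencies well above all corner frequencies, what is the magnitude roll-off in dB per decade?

Each pole contributes −20 dB/decade at high frequency; each zero contributes +20 dB/decade.
Net: 0 zero(s) − 1 pole(s) → -20 dB/decade.

-20 dB/decade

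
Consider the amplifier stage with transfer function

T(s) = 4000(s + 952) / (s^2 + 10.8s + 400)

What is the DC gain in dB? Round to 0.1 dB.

79.6 dB

T(0) = 4000·952 / 400 = 9520
20 log₁₀(9520) ≈ 79.57 dB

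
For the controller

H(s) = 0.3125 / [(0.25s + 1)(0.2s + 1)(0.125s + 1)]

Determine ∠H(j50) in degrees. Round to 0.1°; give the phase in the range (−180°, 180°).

109.4°

At ω = 50 rad/s:
pole (1 + j50·0.25) = 1 + j12.5 → |·| ≈ 12.54, ∠ ≈ 85.43°
pole (1 + j50·0.2) = 1 + j10 → |·| ≈ 10.05, ∠ ≈ 84.29°
pole (1 + j50·0.125) = 1 + j6.25 → |·| ≈ 6.3295, ∠ ≈ 80.91°
∠H = (0°) − (85.43° + 84.29° + 80.91°) = -250.63° ≡ 109.37° (principal value)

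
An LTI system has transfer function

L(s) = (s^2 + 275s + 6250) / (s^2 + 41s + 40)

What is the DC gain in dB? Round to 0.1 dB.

L(0) = 6250 / 40 = 156.25
20 log₁₀(156.25) ≈ 43.88 dB

43.9 dB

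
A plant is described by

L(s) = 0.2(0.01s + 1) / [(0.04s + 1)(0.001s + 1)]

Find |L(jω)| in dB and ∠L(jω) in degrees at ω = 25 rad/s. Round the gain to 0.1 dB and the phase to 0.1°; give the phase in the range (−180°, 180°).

-16.7 dB, -32.4°

At ω = 25 rad/s:
zero (1 + j25·0.01) = 1 + j0.25 → |·| ≈ 1.0308, ∠ ≈ 14.04°
pole (1 + j25·0.04) = 1 + j1 → |·| ≈ 1.4142, ∠ ≈ 45.00°
pole (1 + j25·0.001) = 1 + j0.025 → |·| ≈ 1.0003, ∠ ≈ 1.43°
|L| = 0.2 · 1.0308 / (1.4142 · 1.0003) ≈ 0.14573
Gain = 20 log₁₀(0.14573) ≈ -16.73 dB
∠L = (14.04°) − (45.00° + 1.43°) = -32.39°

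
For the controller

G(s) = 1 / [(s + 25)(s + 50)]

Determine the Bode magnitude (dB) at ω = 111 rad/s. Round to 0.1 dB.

-82.8 dB

At s = jω = j111:
pole (s+25): 25 + j111 → |·| = √(25²+111²) = √12946 ≈ 113.78, ∠ = arctan(111/25) ≈ 77.31°
pole (s+50): 50 + j111 → |·| = √(50²+111²) = √14821 ≈ 121.74, ∠ = arctan(111/50) ≈ 65.75°
|G| = 1 / 13852 ≈ 7.2192e-05
Gain = 20 log₁₀(7.2192e-05) ≈ -82.83 dB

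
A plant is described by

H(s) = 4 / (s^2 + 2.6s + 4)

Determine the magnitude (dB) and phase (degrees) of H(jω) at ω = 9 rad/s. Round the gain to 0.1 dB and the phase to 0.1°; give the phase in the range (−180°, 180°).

-26.1 dB, -163.1°

At s = jω = j9:
quadratic: (j9)² + 2.6·j9 + 4 = -77 + j23.4 → |·| ≈ 80.477, ∠ ≈ 163.10°
|H| = 4 / 80.477 ≈ 0.049704
Gain = 20 log₁₀(0.049704) ≈ -26.07 dB
∠H = 0.00° − 163.10° = -163.10°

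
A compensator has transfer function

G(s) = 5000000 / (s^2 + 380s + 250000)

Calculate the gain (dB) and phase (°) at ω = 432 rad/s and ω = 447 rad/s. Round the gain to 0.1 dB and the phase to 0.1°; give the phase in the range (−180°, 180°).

ω = 432: 29.1 dB, -68.9°; ω = 447: 29.0 dB, -73.5°

At s = jω = j432:
quadratic: (j432)² + 380·j432 + 250000 = 63376 + j164160 → |·| ≈ 1.7597e+05, ∠ ≈ 68.89°
|G| = 5000000 / 1.7597e+05 ≈ 28.414
Gain = 20 log₁₀(28.414) ≈ 29.07 dB
∠G = 0.00° − 68.89° = -68.89°

At s = jω = j447:
quadratic: (j447)² + 380·j447 + 250000 = 50191 + j169860 → |·| ≈ 1.7712e+05, ∠ ≈ 73.54°
|G| = 5000000 / 1.7712e+05 ≈ 28.229
Gain = 20 log₁₀(28.229) ≈ 29.01 dB
∠G = 0.00° − 73.54° = -73.54°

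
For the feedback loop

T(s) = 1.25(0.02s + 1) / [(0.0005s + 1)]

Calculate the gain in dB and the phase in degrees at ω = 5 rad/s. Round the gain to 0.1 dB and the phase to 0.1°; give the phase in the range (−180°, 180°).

2.0 dB, 5.6°

At ω = 5 rad/s:
zero (1 + j5·0.02) = 1 + j0.1 → |·| ≈ 1.005, ∠ ≈ 5.71°
pole (1 + j5·0.0005) = 1 + j0.0025 → |·| ≈ 1, ∠ ≈ 0.14°
|T| = 1.25 · 1.005 / (1) ≈ 1.2562
Gain = 20 log₁₀(1.2562) ≈ 1.98 dB
∠T = (5.71°) − (0.14°) = 5.57°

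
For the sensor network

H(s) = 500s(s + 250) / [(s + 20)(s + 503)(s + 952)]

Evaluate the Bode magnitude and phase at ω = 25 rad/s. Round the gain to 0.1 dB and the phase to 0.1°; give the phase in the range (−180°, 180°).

At s = jω = j25:
zero (s+250): 250 + j25 → |·| = √(250²+25²) = √63125 ≈ 251.25, ∠ = arctan(25/250) ≈ 5.71°
zero at origin: s = j25 → |·| = 25, ∠ = 90.00°
pole (s+20): 20 + j25 → |·| = √(20²+25²) = √1025 ≈ 32.016, ∠ = arctan(25/20) ≈ 51.34°
pole (s+503): 503 + j25 → |·| = √(503²+25²) = √253634 ≈ 503.62, ∠ = arctan(25/503) ≈ 2.85°
pole (s+952): 952 + j25 → |·| = √(952²+25²) = √906929 ≈ 952.33, ∠ = arctan(25/952) ≈ 1.50°
|H| = 500 · 6281.2 / 1.5355e+07 ≈ 0.20453
Gain = 20 log₁₀(0.20453) ≈ -13.78 dB
∠H = 95.71° − 55.69° = 40.02°

-13.8 dB, 40.0°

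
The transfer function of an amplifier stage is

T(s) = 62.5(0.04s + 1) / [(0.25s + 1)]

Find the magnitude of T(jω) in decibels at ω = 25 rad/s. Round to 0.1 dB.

At ω = 25 rad/s:
zero (1 + j25·0.04) = 1 + j1 → |·| ≈ 1.4142, ∠ ≈ 45.00°
pole (1 + j25·0.25) = 1 + j6.25 → |·| ≈ 6.3295, ∠ ≈ 80.91°
|T| = 62.5 · 1.4142 / (6.3295) ≈ 13.964
Gain = 20 log₁₀(13.964) ≈ 22.90 dB

22.9 dB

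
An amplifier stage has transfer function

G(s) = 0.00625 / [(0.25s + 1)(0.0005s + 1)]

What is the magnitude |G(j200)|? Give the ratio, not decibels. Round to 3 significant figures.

At ω = 200 rad/s:
pole (1 + j200·0.25) = 1 + j50 → |·| ≈ 50.01, ∠ ≈ 88.85°
pole (1 + j200·0.0005) = 1 + j0.1 → |·| ≈ 1.005, ∠ ≈ 5.71°
|G| = 0.00625 · 1 / (50.01 · 1.005) ≈ 0.00012435

0.000124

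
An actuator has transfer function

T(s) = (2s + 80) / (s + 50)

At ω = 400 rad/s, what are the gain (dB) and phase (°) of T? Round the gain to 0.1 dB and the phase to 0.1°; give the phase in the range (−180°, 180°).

6.0 dB, 1.4°

Substitute s = j400:
Numerator: 2(j400) + 80 = 80 + j800
Denominator: (j400) + 50 = 50 + j400
|N| = √(80² + 800²) ≈ 803.99, ∠N ≈ 84.29°
|D| = √(50² + 400²) ≈ 403.11, ∠D ≈ 82.87°
|T| = 803.99 / 403.11 ≈ 1.9945
Gain = 20 log₁₀(1.9945) ≈ 6.00 dB
∠T = 84.29° − 82.87° = 1.42°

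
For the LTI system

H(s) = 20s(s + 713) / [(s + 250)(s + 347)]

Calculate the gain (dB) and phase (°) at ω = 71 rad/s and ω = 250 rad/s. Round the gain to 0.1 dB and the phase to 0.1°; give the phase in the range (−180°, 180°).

At s = jω = j71:
zero (s+713): 713 + j71 → |·| = √(713²+71²) = √513410 ≈ 716.53, ∠ = arctan(71/713) ≈ 5.69°
zero at origin: s = j71 → |·| = 71, ∠ = 90.00°
pole (s+250): 250 + j71 → |·| = √(250²+71²) = √67541 ≈ 259.89, ∠ = arctan(71/250) ≈ 15.85°
pole (s+347): 347 + j71 → |·| = √(347²+71²) = √125450 ≈ 354.19, ∠ = arctan(71/347) ≈ 11.56°
|H| = 20 · 50874 / 92050 ≈ 11.054
Gain = 20 log₁₀(11.054) ≈ 20.87 dB
∠H = 95.69° − 27.41° = 68.28°

At s = jω = j250:
zero (s+713): 713 + j250 → |·| = √(713²+250²) = √570869 ≈ 755.56, ∠ = arctan(250/713) ≈ 19.32°
zero at origin: s = j250 → |·| = 250, ∠ = 90.00°
pole (s+250): 250 + j250 → |·| = √(250²+250²) = √125000 ≈ 353.55, ∠ = arctan(250/250) ≈ 45.00°
pole (s+347): 347 + j250 → |·| = √(347²+250²) = √182909 ≈ 427.68, ∠ = arctan(250/347) ≈ 35.77°
|H| = 20 · 1.8889e+05 / 1.5121e+05 ≈ 24.984
Gain = 20 log₁₀(24.984) ≈ 27.95 dB
∠H = 109.32° − 80.77° = 28.55°

ω = 71: 20.9 dB, 68.3°; ω = 250: 28.0 dB, 28.6°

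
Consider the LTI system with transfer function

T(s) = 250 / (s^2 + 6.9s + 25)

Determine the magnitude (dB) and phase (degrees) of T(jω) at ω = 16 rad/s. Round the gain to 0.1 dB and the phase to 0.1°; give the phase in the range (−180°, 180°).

At s = jω = j16:
quadratic: (j16)² + 6.9·j16 + 25 = -231 + j110.4 → |·| ≈ 256.03, ∠ ≈ 154.46°
|T| = 250 / 256.03 ≈ 0.97645
Gain = 20 log₁₀(0.97645) ≈ -0.21 dB
∠T = 0.00° − 154.46° = -154.46°

-0.2 dB, -154.5°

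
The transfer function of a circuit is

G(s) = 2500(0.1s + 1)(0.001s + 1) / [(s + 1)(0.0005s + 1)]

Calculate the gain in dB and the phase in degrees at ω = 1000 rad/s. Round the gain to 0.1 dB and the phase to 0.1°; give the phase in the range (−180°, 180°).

50.0 dB, 17.9°

At ω = 1000 rad/s:
zero (1 + j1000·0.1) = 1 + j100 → |·| ≈ 100, ∠ ≈ 89.43°
zero (1 + j1000·0.001) = 1 + j1 → |·| ≈ 1.4142, ∠ ≈ 45.00°
pole (1 + j1000·1) = 1 + j1000 → |·| ≈ 1000, ∠ ≈ 89.94°
pole (1 + j1000·0.0005) = 1 + j0.5 → |·| ≈ 1.118, ∠ ≈ 26.57°
|G| = 2500 · 100 · 1.4142 / (1000 · 1.118) ≈ 316.23
Gain = 20 log₁₀(316.23) ≈ 50.00 dB
∠G = (89.43° + 45.00°) − (89.94° + 26.57°) = 17.92°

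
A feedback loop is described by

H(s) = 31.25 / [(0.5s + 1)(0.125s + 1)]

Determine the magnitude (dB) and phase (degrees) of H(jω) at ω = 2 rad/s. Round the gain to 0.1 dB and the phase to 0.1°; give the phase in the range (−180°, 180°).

At ω = 2 rad/s:
pole (1 + j2·0.5) = 1 + j1 → |·| ≈ 1.4142, ∠ ≈ 45.00°
pole (1 + j2·0.125) = 1 + j0.25 → |·| ≈ 1.0308, ∠ ≈ 14.04°
|H| = 31.25 · 1 / (1.4142 · 1.0308) ≈ 21.437
Gain = 20 log₁₀(21.437) ≈ 26.62 dB
∠H = (0°) − (45.00° + 14.04°) = -59.04°

26.6 dB, -59.0°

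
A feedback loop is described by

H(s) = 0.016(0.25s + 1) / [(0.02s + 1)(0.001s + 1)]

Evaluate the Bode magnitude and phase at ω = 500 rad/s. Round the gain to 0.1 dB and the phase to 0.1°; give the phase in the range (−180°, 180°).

At ω = 500 rad/s:
zero (1 + j500·0.25) = 1 + j125 → |·| ≈ 125, ∠ ≈ 89.54°
pole (1 + j500·0.02) = 1 + j10 → |·| ≈ 10.05, ∠ ≈ 84.29°
pole (1 + j500·0.001) = 1 + j0.5 → |·| ≈ 1.118, ∠ ≈ 26.57°
|H| = 0.016 · 125 / (10.05 · 1.118) ≈ 0.178
Gain = 20 log₁₀(0.178) ≈ -14.99 dB
∠H = (89.54°) − (84.29° + 26.57°) = -21.32°

-15.0 dB, -21.3°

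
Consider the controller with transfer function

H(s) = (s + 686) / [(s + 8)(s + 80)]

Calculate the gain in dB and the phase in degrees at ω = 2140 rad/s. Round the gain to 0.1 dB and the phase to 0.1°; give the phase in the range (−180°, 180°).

At s = jω = j2140:
zero (s+686): 686 + j2140 → |·| = √(686²+2140²) = √5050196 ≈ 2247.3, ∠ = arctan(2140/686) ≈ 72.23°
pole (s+8): 8 + j2140 → |·| = √(8²+2140²) = √4579664 ≈ 2140, ∠ = arctan(2140/8) ≈ 89.79°
pole (s+80): 80 + j2140 → |·| = √(80²+2140²) = √4586000 ≈ 2141.5, ∠ = arctan(2140/80) ≈ 87.86°
|H| = 1 · 2247.3 / 4.5828e+06 ≈ 0.00049038
Gain = 20 log₁₀(0.00049038) ≈ -66.19 dB
∠H = 72.23° − 177.65° = -105.42°

-66.2 dB, -105.4°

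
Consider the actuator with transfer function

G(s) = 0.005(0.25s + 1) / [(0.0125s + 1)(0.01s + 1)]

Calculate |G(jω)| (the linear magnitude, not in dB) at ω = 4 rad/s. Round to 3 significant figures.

0.00706

At ω = 4 rad/s:
zero (1 + j4·0.25) = 1 + j1 → |·| ≈ 1.4142, ∠ ≈ 45.00°
pole (1 + j4·0.0125) = 1 + j0.05 → |·| ≈ 1.0012, ∠ ≈ 2.86°
pole (1 + j4·0.01) = 1 + j0.04 → |·| ≈ 1.0008, ∠ ≈ 2.29°
|G| = 0.005 · 1.4142 / (1.0012 · 1.0008) ≈ 0.0070569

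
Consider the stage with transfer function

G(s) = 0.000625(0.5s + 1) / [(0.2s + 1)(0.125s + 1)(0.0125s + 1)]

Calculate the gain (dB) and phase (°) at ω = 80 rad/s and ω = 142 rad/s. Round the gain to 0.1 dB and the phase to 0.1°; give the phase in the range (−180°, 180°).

At ω = 80 rad/s:
zero (1 + j80·0.5) = 1 + j40 → |·| ≈ 40.012, ∠ ≈ 88.57°
pole (1 + j80·0.2) = 1 + j16 → |·| ≈ 16.031, ∠ ≈ 86.42°
pole (1 + j80·0.125) = 1 + j10 → |·| ≈ 10.05, ∠ ≈ 84.29°
pole (1 + j80·0.0125) = 1 + j1 → |·| ≈ 1.4142, ∠ ≈ 45.00°
|G| = 0.000625 · 40.012 / (16.031 · 10.05 · 1.4142) ≈ 0.00010976
Gain = 20 log₁₀(0.00010976) ≈ -79.19 dB
∠G = (88.57°) − (86.42° + 84.29° + 45.00°) = -127.14°

At ω = 142 rad/s:
zero (1 + j142·0.5) = 1 + j71 → |·| ≈ 71.007, ∠ ≈ 89.19°
pole (1 + j142·0.2) = 1 + j28.4 → |·| ≈ 28.418, ∠ ≈ 87.98°
pole (1 + j142·0.125) = 1 + j17.75 → |·| ≈ 17.778, ∠ ≈ 86.78°
pole (1 + j142·0.0125) = 1 + j1.775 → |·| ≈ 2.0373, ∠ ≈ 60.60°
|G| = 0.000625 · 71.007 / (28.418 · 17.778 · 2.0373) ≈ 4.3117e-05
Gain = 20 log₁₀(4.3117e-05) ≈ -87.31 dB
∠G = (89.19°) − (87.98° + 86.78° + 60.60°) = -146.17°

ω = 80: -79.2 dB, -127.1°; ω = 142: -87.3 dB, -146.2°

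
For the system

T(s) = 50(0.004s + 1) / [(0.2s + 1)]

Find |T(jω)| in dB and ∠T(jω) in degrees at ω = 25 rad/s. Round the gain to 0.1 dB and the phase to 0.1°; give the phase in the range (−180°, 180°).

19.9 dB, -73.0°

At ω = 25 rad/s:
zero (1 + j25·0.004) = 1 + j0.1 → |·| ≈ 1.005, ∠ ≈ 5.71°
pole (1 + j25·0.2) = 1 + j5 → |·| ≈ 5.099, ∠ ≈ 78.69°
|T| = 50 · 1.005 / (5.099) ≈ 9.8549
Gain = 20 log₁₀(9.8549) ≈ 19.87 dB
∠T = (5.71°) − (78.69°) = -72.98°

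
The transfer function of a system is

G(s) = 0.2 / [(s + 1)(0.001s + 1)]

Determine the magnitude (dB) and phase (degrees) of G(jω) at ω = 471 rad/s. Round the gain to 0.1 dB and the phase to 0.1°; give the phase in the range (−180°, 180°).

-68.3 dB, -115.1°

At ω = 471 rad/s:
pole (1 + j471·1) = 1 + j471 → |·| ≈ 471, ∠ ≈ 89.88°
pole (1 + j471·0.001) = 1 + j0.471 → |·| ≈ 1.1054, ∠ ≈ 25.22°
|G| = 0.2 · 1 / (471 · 1.1054) ≈ 0.00038414
Gain = 20 log₁₀(0.00038414) ≈ -68.31 dB
∠G = (0°) − (89.88° + 25.22°) = -115.10°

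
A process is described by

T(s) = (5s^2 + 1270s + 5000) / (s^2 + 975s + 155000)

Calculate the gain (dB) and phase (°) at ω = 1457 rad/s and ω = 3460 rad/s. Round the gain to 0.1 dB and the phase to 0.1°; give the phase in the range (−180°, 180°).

ω = 1457: 12.9 dB, 25.9°; ω = 3460: 13.8 dB, 11.7°

Substitute s = j1457:
Numerator: 5(j1457)^2 + 1270(j1457) + 5000 = -10609245 + j1850390
Denominator: (j1457)^2 + 975(j1457) + 155000 = -1967849 + j1420575
|N| = √(10609245² + 1850390²) ≈ 1.0769e+07, ∠N ≈ 170.11°
|D| = √(1967849² + 1420575²) ≈ 2.427e+06, ∠D ≈ 144.17°
|T| = 1.0769e+07 / 2.427e+06 ≈ 4.4372
Gain = 20 log₁₀(4.4372) ≈ 12.94 dB
∠T = 170.11° − 144.17° = 25.94°

Substitute s = j3460:
Numerator: 5(j3460)^2 + 1270(j3460) + 5000 = -59853000 + j4394200
Denominator: (j3460)^2 + 975(j3460) + 155000 = -11816600 + j3373500
|N| = √(59853000² + 4394200²) ≈ 6.0014e+07, ∠N ≈ 175.80°
|D| = √(11816600² + 3373500²) ≈ 1.2289e+07, ∠D ≈ 164.07°
|T| = 6.0014e+07 / 1.2289e+07 ≈ 4.8836
Gain = 20 log₁₀(4.8836) ≈ 13.77 dB
∠T = 175.80° − 164.07° = 11.73°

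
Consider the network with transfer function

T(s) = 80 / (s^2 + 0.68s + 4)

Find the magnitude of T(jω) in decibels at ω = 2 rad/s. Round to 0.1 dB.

35.4 dB

At s = jω = j2:
quadratic: (j2)² + 0.68·j2 + 4 = 0 + j1.36 → |·| ≈ 1.36, ∠ ≈ 90.00°
|T| = 80 / 1.36 ≈ 58.824
Gain = 20 log₁₀(58.824) ≈ 35.39 dB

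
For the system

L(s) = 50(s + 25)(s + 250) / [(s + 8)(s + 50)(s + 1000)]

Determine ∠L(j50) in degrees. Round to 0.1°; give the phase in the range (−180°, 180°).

-54.0°

At s = jω = j50:
zero (s+25): 25 + j50 → |·| = √(25²+50²) = √3125 ≈ 55.902, ∠ = arctan(50/25) ≈ 63.43°
zero (s+250): 250 + j50 → |·| = √(250²+50²) = √65000 ≈ 254.95, ∠ = arctan(50/250) ≈ 11.31°
pole (s+8): 8 + j50 → |·| = √(8²+50²) = √2564 ≈ 50.636, ∠ = arctan(50/8) ≈ 80.91°
pole (s+50): 50 + j50 → |·| = √(50²+50²) = √5000 ≈ 70.711, ∠ = arctan(50/50) ≈ 45.00°
pole (s+1000): 1000 + j50 → |·| = √(1000²+50²) = √1002500 ≈ 1001.2, ∠ = arctan(50/1000) ≈ 2.86°
∠L = 74.74° − 128.77° = -54.03°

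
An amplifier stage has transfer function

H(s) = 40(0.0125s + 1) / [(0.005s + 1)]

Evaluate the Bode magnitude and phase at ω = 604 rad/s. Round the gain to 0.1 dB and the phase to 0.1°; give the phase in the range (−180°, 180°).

At ω = 604 rad/s:
zero (1 + j604·0.0125) = 1 + j7.55 → |·| ≈ 7.6159, ∠ ≈ 82.46°
pole (1 + j604·0.005) = 1 + j3.02 → |·| ≈ 3.1813, ∠ ≈ 71.68°
|H| = 40 · 7.6159 / (3.1813) ≈ 95.758
Gain = 20 log₁₀(95.758) ≈ 39.62 dB
∠H = (82.46°) − (71.68°) = 10.78°

39.6 dB, 10.8°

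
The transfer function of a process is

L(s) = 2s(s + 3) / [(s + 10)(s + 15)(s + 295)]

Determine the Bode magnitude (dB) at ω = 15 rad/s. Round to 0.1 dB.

At s = jω = j15:
zero (s+3): 3 + j15 → |·| = √(3²+15²) = √234 ≈ 15.297, ∠ = arctan(15/3) ≈ 78.69°
zero at origin: s = j15 → |·| = 15, ∠ = 90.00°
pole (s+10): 10 + j15 → |·| = √(10²+15²) = √325 ≈ 18.028, ∠ = arctan(15/10) ≈ 56.31°
pole (s+15): 15 + j15 → |·| = √(15²+15²) = √450 ≈ 21.213, ∠ = arctan(15/15) ≈ 45.00°
pole (s+295): 295 + j15 → |·| = √(295²+15²) = √87250 ≈ 295.38, ∠ = arctan(15/295) ≈ 2.91°
|L| = 2 · 229.46 / 1.1296e+05 ≈ 0.0040627
Gain = 20 log₁₀(0.0040627) ≈ -47.82 dB

-47.8 dB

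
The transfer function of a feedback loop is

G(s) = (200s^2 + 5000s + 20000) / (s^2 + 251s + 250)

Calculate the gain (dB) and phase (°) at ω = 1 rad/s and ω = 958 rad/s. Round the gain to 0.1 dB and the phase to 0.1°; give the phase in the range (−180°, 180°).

Substitute s = j1:
Numerator: 200(j1)^2 + 5000(j1) + 20000 = 19800 + j5000
Denominator: (j1)^2 + 251(j1) + 250 = 249 + j251
|N| = √(19800² + 5000²) ≈ 20422, ∠N ≈ 14.17°
|D| = √(249² + 251²) ≈ 353.56, ∠D ≈ 45.23°
|G| = 20422 / 353.56 ≈ 57.761
Gain = 20 log₁₀(57.761) ≈ 35.23 dB
∠G = 14.17° − 45.23° = -31.06°

Substitute s = j958:
Numerator: 200(j958)^2 + 5000(j958) + 20000 = -183532800 + j4790000
Denominator: (j958)^2 + 251(j958) + 250 = -917514 + j240458
|N| = √(183532800² + 4790000²) ≈ 1.836e+08, ∠N ≈ 178.50°
|D| = √(917514² + 240458²) ≈ 9.485e+05, ∠D ≈ 165.31°
|G| = 1.836e+08 / 9.485e+05 ≈ 193.57
Gain = 20 log₁₀(193.57) ≈ 45.74 dB
∠G = 178.50° − 165.31° = 13.19°

ω = 1: 35.2 dB, -31.1°; ω = 958: 45.7 dB, 13.2°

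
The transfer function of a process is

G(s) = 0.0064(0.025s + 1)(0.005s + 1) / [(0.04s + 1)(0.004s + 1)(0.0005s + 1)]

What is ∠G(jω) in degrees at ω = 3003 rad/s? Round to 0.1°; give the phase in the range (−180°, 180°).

-55.7°

At ω = 3003 rad/s:
zero (1 + j3003·0.025) = 1 + j75.075 → |·| ≈ 75.082, ∠ ≈ 89.24°
zero (1 + j3003·0.005) = 1 + j15.015 → |·| ≈ 15.048, ∠ ≈ 86.19°
pole (1 + j3003·0.04) = 1 + j120.12 → |·| ≈ 120.12, ∠ ≈ 89.52°
pole (1 + j3003·0.004) = 1 + j12.012 → |·| ≈ 12.054, ∠ ≈ 85.24°
pole (1 + j3003·0.0005) = 1 + j1.5015 → |·| ≈ 1.804, ∠ ≈ 56.34°
∠G = (89.24° + 86.19°) − (89.52° + 85.24° + 56.34°) = -55.67°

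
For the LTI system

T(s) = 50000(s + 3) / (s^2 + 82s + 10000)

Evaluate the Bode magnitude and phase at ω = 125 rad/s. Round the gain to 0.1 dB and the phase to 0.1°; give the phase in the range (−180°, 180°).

At s = jω = j125:
zero (s+3): 3 + j125 → |·| = √(3²+125²) = √15634 ≈ 125.04, ∠ = arctan(125/3) ≈ 88.63°
quadratic: (j125)² + 82·j125 + 10000 = -5625 + j10250 → |·| ≈ 11692, ∠ ≈ 118.76°
|T| = 50000 · 125.04 / 11692 ≈ 534.72
Gain = 20 log₁₀(534.72) ≈ 54.56 dB
∠T = 88.63° − 118.76° = -30.13°

54.6 dB, -30.1°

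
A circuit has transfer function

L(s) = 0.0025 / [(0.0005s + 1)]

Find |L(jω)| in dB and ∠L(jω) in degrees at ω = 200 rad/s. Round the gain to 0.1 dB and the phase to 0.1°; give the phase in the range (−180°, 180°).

At ω = 200 rad/s:
pole (1 + j200·0.0005) = 1 + j0.1 → |·| ≈ 1.005, ∠ ≈ 5.71°
|L| = 0.0025 · 1 / (1.005) ≈ 0.0024876
Gain = 20 log₁₀(0.0024876) ≈ -52.08 dB
∠L = (0°) − (5.71°) = -5.71°

-52.1 dB, -5.7°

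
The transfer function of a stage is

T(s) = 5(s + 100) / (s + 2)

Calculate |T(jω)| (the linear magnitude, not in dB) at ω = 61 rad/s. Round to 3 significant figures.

At s = jω = j61:
zero (s+100): 100 + j61 → |·| = √(100²+61²) = √13721 ≈ 117.14, ∠ = arctan(61/100) ≈ 31.38°
pole (s+2): 2 + j61 → |·| = √(2²+61²) = √3725 ≈ 61.033, ∠ = arctan(61/2) ≈ 88.12°
|T| = 5 · 117.14 / 61.033 ≈ 9.5964

9.60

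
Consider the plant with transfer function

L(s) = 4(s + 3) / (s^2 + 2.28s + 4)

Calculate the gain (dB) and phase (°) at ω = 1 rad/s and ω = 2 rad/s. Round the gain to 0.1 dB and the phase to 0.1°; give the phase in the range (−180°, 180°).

ω = 1: 10.5 dB, -18.8°; ω = 2: 10.0 dB, -56.3°

At s = jω = j1:
zero (s+3): 3 + j1 → |·| = √(3²+1²) = √10 ≈ 3.1623, ∠ = arctan(1/3) ≈ 18.43°
quadratic: (j1)² + 2.28·j1 + 4 = 3 + j2.28 → |·| ≈ 3.7681, ∠ ≈ 37.23°
|L| = 4 · 3.1623 / 3.7681 ≈ 3.3569
Gain = 20 log₁₀(3.3569) ≈ 10.52 dB
∠L = 18.43° − 37.23° = -18.80°

At s = jω = j2:
zero (s+3): 3 + j2 → |·| = √(3²+2²) = √13 ≈ 3.6056, ∠ = arctan(2/3) ≈ 33.69°
quadratic: (j2)² + 2.28·j2 + 4 = 0 + j4.56 → |·| ≈ 4.56, ∠ ≈ 90.00°
|L| = 4 · 3.6056 / 4.56 ≈ 3.1628
Gain = 20 log₁₀(3.1628) ≈ 10.00 dB
∠L = 33.69° − 90.00° = -56.31°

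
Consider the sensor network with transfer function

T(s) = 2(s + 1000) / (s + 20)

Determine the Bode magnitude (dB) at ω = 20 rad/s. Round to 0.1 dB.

At s = jω = j20:
zero (s+1000): 1000 + j20 → |·| = √(1000²+20²) = √1000400 ≈ 1000.2, ∠ = arctan(20/1000) ≈ 1.15°
pole (s+20): 20 + j20 → |·| = √(20²+20²) = √800 ≈ 28.284, ∠ = arctan(20/20) ≈ 45.00°
|T| = 2 · 1000.2 / 28.284 ≈ 70.725
Gain = 20 log₁₀(70.725) ≈ 36.99 dB

37.0 dB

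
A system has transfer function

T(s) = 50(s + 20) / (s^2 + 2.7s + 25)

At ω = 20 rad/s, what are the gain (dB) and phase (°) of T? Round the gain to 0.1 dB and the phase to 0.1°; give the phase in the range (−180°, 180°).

At s = jω = j20:
zero (s+20): 20 + j20 → |·| = √(20²+20²) = √800 ≈ 28.284, ∠ = arctan(20/20) ≈ 45.00°
quadratic: (j20)² + 2.7·j20 + 25 = -375 + j54 → |·| ≈ 378.87, ∠ ≈ 171.81°
|T| = 50 · 28.284 / 378.87 ≈ 3.7327
Gain = 20 log₁₀(3.7327) ≈ 11.44 dB
∠T = 45.00° − 171.81° = -126.81°

11.4 dB, -126.8°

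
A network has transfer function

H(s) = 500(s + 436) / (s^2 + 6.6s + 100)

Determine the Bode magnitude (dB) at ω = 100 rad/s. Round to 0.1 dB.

At s = jω = j100:
zero (s+436): 436 + j100 → |·| = √(436²+100²) = √200096 ≈ 447.32, ∠ = arctan(100/436) ≈ 12.92°
quadratic: (j100)² + 6.6·j100 + 100 = -9900 + j660 → |·| ≈ 9922, ∠ ≈ 176.19°
|H| = 500 · 447.32 / 9922 ≈ 22.542
Gain = 20 log₁₀(22.542) ≈ 27.06 dB

27.1 dB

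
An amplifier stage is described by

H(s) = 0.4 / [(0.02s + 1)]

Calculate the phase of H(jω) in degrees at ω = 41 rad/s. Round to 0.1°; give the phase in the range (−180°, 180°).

At ω = 41 rad/s:
pole (1 + j41·0.02) = 1 + j0.82 → |·| ≈ 1.2932, ∠ ≈ 39.35°
∠H = (0°) − (39.35°) = -39.35°

-39.4°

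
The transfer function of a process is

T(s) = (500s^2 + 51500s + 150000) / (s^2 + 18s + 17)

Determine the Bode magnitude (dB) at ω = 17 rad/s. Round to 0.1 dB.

66.6 dB

Substitute s = j17:
Numerator: 500(j17)^2 + 51500(j17) + 150000 = 5500 + j875500
Denominator: (j17)^2 + 18(j17) + 17 = -272 + j306
|N| = √(5500² + 875500²) ≈ 8.7552e+05, ∠N ≈ 89.64°
|D| = √(272² + 306²) ≈ 409.41, ∠D ≈ 131.63°
|T| = 8.7552e+05 / 409.41 ≈ 2138.5
Gain = 20 log₁₀(2138.5) ≈ 66.60 dB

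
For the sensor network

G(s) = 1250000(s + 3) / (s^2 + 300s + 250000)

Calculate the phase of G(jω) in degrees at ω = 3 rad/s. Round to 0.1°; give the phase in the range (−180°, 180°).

44.8°

At s = jω = j3:
zero (s+3): 3 + j3 → |·| = √(3²+3²) = √18 ≈ 4.2426, ∠ = arctan(3/3) ≈ 45.00°
quadratic: (j3)² + 300·j3 + 250000 = 249991 + j900 → |·| ≈ 2.4999e+05, ∠ ≈ 0.21°
∠G = 45.00° − 0.21° = 44.79°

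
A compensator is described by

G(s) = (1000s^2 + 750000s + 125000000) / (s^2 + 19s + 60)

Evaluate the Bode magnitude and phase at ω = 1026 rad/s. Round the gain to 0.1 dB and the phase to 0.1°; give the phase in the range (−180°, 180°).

Substitute s = j1026:
Numerator: 1000(j1026)^2 + 750000(j1026) + 125000000 = -927676000 + j769500000
Denominator: (j1026)^2 + 19(j1026) + 60 = -1052616 + j19494
|N| = √(927676000² + 769500000²) ≈ 1.2053e+09, ∠N ≈ 140.32°
|D| = √(1052616² + 19494²) ≈ 1.0528e+06, ∠D ≈ 178.94°
|G| = 1.2053e+09 / 1.0528e+06 ≈ 1144.9
Gain = 20 log₁₀(1144.9) ≈ 61.18 dB
∠G = 140.32° − 178.94° = -38.62°

61.2 dB, -38.6°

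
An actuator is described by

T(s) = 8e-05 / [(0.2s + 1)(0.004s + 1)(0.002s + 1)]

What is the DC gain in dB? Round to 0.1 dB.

-81.9 dB

T(0) = 8e-05 · 1 / 1 = 8e-05
20 log₁₀(8e-05) ≈ -81.94 dB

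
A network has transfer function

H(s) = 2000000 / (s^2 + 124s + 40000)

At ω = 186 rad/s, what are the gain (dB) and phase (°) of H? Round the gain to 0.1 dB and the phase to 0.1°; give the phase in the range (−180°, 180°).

At s = jω = j186:
quadratic: (j186)² + 124·j186 + 40000 = 5404 + j23064 → |·| ≈ 23689, ∠ ≈ 76.81°
|H| = 2000000 / 23689 ≈ 84.427
Gain = 20 log₁₀(84.427) ≈ 38.53 dB
∠H = 0.00° − 76.81° = -76.81°

38.5 dB, -76.8°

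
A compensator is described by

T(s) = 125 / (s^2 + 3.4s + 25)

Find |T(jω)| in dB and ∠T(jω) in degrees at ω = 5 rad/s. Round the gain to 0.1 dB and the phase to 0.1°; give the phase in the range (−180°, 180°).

At s = jω = j5:
quadratic: (j5)² + 3.4·j5 + 25 = 0 + j17 → |·| ≈ 17, ∠ ≈ 90.00°
|T| = 125 / 17 ≈ 7.3529
Gain = 20 log₁₀(7.3529) ≈ 17.33 dB
∠T = 0.00° − 90.00° = -90.00°

17.3 dB, -90.0°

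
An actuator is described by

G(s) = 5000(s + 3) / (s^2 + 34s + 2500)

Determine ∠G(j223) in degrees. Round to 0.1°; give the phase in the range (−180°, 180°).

-81.7°

At s = jω = j223:
zero (s+3): 3 + j223 → |·| = √(3²+223²) = √49738 ≈ 223.02, ∠ = arctan(223/3) ≈ 89.23°
quadratic: (j223)² + 34·j223 + 2500 = -47229 + j7582 → |·| ≈ 47834, ∠ ≈ 170.88°
∠G = 89.23° − 170.88° = -81.65°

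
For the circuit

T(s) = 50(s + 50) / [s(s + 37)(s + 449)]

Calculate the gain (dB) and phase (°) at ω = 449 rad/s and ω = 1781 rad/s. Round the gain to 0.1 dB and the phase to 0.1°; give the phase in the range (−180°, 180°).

ω = 449: -75.1 dB, -136.6°; ω = 1781: -96.3 dB, -166.3°

At s = jω = j449:
zero (s+50): 50 + j449 → |·| = √(50²+449²) = √204101 ≈ 451.78, ∠ = arctan(449/50) ≈ 83.65°
pole (s+37): 37 + j449 → |·| = √(37²+449²) = √202970 ≈ 450.52, ∠ = arctan(449/37) ≈ 85.29°
pole (s+449): 449 + j449 → |·| = √(449²+449²) = √403202 ≈ 634.98, ∠ = arctan(449/449) ≈ 45.00°
pole at origin: |s| = 449, ∠ = 90.00° (in denominator)
|T| = 50 · 451.78 / 1.2845e+08 ≈ 0.00017586
Gain = 20 log₁₀(0.00017586) ≈ -75.10 dB
∠T = 83.65° − 220.29° = -136.64°

At s = jω = j1781:
zero (s+50): 50 + j1781 → |·| = √(50²+1781²) = √3174461 ≈ 1781.7, ∠ = arctan(1781/50) ≈ 88.39°
pole (s+37): 37 + j1781 → |·| = √(37²+1781²) = √3173330 ≈ 1781.4, ∠ = arctan(1781/37) ≈ 88.81°
pole (s+449): 449 + j1781 → |·| = √(449²+1781²) = √3373562 ≈ 1836.7, ∠ = arctan(1781/449) ≈ 75.85°
pole at origin: |s| = 1781, ∠ = 90.00° (in denominator)
|T| = 50 · 1781.7 / 5.8272e+09 ≈ 1.5288e-05
Gain = 20 log₁₀(1.5288e-05) ≈ -96.31 dB
∠T = 88.39° − 254.66° = -166.27°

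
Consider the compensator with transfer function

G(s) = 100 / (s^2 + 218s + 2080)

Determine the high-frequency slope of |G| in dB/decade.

Each pole contributes −20 dB/decade at high frequency; each zero contributes +20 dB/decade.
Net: 0 zero(s) − 2 pole(s) → -40 dB/decade.

-40 dB/decade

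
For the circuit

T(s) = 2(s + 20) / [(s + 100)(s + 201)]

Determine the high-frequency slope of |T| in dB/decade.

-20 dB/decade

Each pole contributes −20 dB/decade at high frequency; each zero contributes +20 dB/decade.
Net: 1 zero(s) − 2 pole(s) → -20 dB/decade.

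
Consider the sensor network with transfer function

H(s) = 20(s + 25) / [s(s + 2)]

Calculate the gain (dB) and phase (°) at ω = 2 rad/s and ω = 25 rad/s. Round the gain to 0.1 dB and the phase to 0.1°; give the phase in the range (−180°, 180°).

ω = 2: 39.0 dB, -130.4°; ω = 25: 1.0 dB, -130.4°

At s = jω = j2:
zero (s+25): 25 + j2 → |·| = √(25²+2²) = √629 ≈ 25.08, ∠ = arctan(2/25) ≈ 4.57°
pole (s+2): 2 + j2 → |·| = √(2²+2²) = √8 ≈ 2.8284, ∠ = arctan(2/2) ≈ 45.00°
pole at origin: |s| = 2, ∠ = 90.00° (in denominator)
|H| = 20 · 25.08 / 5.6568 ≈ 88.672
Gain = 20 log₁₀(88.672) ≈ 38.96 dB
∠H = 4.57° − 135.00° = -130.43°

At s = jω = j25:
zero (s+25): 25 + j25 → |·| = √(25²+25²) = √1250 ≈ 35.355, ∠ = arctan(25/25) ≈ 45.00°
pole (s+2): 2 + j25 → |·| = √(2²+25²) = √629 ≈ 25.08, ∠ = arctan(25/2) ≈ 85.43°
pole at origin: |s| = 25, ∠ = 90.00° (in denominator)
|H| = 20 · 35.355 / 627 ≈ 1.1278
Gain = 20 log₁₀(1.1278) ≈ 1.04 dB
∠H = 45.00° − 175.43° = -130.43°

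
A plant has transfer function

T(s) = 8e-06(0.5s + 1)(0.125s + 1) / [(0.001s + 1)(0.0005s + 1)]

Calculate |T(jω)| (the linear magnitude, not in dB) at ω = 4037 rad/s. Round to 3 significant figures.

0.870

At ω = 4037 rad/s:
zero (1 + j4037·0.5) = 1 + j2018.5 → |·| ≈ 2018.5, ∠ ≈ 89.97°
zero (1 + j4037·0.125) = 1 + j504.625 → |·| ≈ 504.63, ∠ ≈ 89.89°
pole (1 + j4037·0.001) = 1 + j4.037 → |·| ≈ 4.159, ∠ ≈ 76.09°
pole (1 + j4037·0.0005) = 1 + j2.0185 → |·| ≈ 2.2526, ∠ ≈ 63.65°
|T| = 8e-06 · 2018.5 · 504.63 / (4.159 · 2.2526) ≈ 0.8698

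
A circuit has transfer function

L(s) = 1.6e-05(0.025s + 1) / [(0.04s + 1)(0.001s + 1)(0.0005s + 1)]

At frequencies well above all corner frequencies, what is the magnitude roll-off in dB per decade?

-40 dB/decade

Each pole contributes −20 dB/decade at high frequency; each zero contributes +20 dB/decade.
Net: 1 zero(s) − 3 pole(s) → -40 dB/decade.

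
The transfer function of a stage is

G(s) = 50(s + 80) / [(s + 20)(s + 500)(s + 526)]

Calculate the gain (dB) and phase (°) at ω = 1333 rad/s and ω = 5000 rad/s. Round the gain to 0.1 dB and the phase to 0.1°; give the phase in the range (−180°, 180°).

At s = jω = j1333:
zero (s+80): 80 + j1333 → |·| = √(80²+1333²) = √1783289 ≈ 1335.4, ∠ = arctan(1333/80) ≈ 86.57°
pole (s+20): 20 + j1333 → |·| = √(20²+1333²) = √1777289 ≈ 1333.2, ∠ = arctan(1333/20) ≈ 89.14°
pole (s+500): 500 + j1333 → |·| = √(500²+1333²) = √2026889 ≈ 1423.7, ∠ = arctan(1333/500) ≈ 69.44°
pole (s+526): 526 + j1333 → |·| = √(526²+1333²) = √2053565 ≈ 1433, ∠ = arctan(1333/526) ≈ 68.47°
|G| = 50 · 1335.4 / 2.7199e+09 ≈ 2.4549e-05
Gain = 20 log₁₀(2.4549e-05) ≈ -92.20 dB
∠G = 86.57° − 227.05° = -140.48°

At s = jω = j5000:
zero (s+80): 80 + j5000 → |·| = √(80²+5000²) = √25006400 ≈ 5000.6, ∠ = arctan(5000/80) ≈ 89.08°
pole (s+20): 20 + j5000 → |·| = √(20²+5000²) = √25000400 ≈ 5000, ∠ = arctan(5000/20) ≈ 89.77°
pole (s+500): 500 + j5000 → |·| = √(500²+5000²) = √25250000 ≈ 5024.9, ∠ = arctan(5000/500) ≈ 84.29°
pole (s+526): 526 + j5000 → |·| = √(526²+5000²) = √25276676 ≈ 5027.6, ∠ = arctan(5000/526) ≈ 83.99°
|G| = 50 · 5000.6 / 1.2632e+11 ≈ 1.9793e-06
Gain = 20 log₁₀(1.9793e-06) ≈ -114.07 dB
∠G = 89.08° − 258.05° = -168.97°

ω = 1333: -92.2 dB, -140.5°; ω = 5000: -114.1 dB, -169.0°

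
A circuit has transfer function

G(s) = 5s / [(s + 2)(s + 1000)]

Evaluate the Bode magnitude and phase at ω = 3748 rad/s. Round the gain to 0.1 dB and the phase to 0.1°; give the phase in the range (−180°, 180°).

-57.8 dB, -75.0°

At s = jω = j3748:
zero at origin: s = j3748 → |·| = 3748, ∠ = 90.00°
pole (s+2): 2 + j3748 → |·| = √(2²+3748²) = √14047508 ≈ 3748, ∠ = arctan(3748/2) ≈ 89.97°
pole (s+1000): 1000 + j3748 → |·| = √(1000²+3748²) = √15047504 ≈ 3879.1, ∠ = arctan(3748/1000) ≈ 75.06°
|G| = 5 · 3748 / 1.4539e+07 ≈ 0.0012889
Gain = 20 log₁₀(0.0012889) ≈ -57.80 dB
∠G = 90.00° − 165.03° = -75.03°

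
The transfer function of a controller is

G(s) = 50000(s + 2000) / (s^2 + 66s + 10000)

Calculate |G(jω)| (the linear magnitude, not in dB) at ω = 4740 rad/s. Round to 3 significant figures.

11.5

At s = jω = j4740:
zero (s+2000): 2000 + j4740 → |·| = √(2000²+4740²) = √26467600 ≈ 5144.7, ∠ = arctan(4740/2000) ≈ 67.12°
quadratic: (j4740)² + 66·j4740 + 10000 = -22457600 + j312840 → |·| ≈ 2.246e+07, ∠ ≈ 179.20°
|G| = 50000 · 5144.7 / 2.246e+07 ≈ 11.453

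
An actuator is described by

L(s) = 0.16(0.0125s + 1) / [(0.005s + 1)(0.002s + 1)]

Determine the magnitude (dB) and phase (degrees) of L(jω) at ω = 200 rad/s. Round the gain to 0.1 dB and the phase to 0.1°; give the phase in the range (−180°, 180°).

At ω = 200 rad/s:
zero (1 + j200·0.0125) = 1 + j2.5 → |·| ≈ 2.6926, ∠ ≈ 68.20°
pole (1 + j200·0.005) = 1 + j1 → |·| ≈ 1.4142, ∠ ≈ 45.00°
pole (1 + j200·0.002) = 1 + j0.4 → |·| ≈ 1.077, ∠ ≈ 21.80°
|L| = 0.16 · 2.6926 / (1.4142 · 1.077) ≈ 0.28286
Gain = 20 log₁₀(0.28286) ≈ -10.97 dB
∠L = (68.20°) − (45.00° + 21.80°) = 1.40°

-11.0 dB, 1.4°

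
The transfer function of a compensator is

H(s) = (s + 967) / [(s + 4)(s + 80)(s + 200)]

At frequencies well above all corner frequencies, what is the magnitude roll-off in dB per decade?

-40 dB/decade

Each pole contributes −20 dB/decade at high frequency; each zero contributes +20 dB/decade.
Net: 1 zero(s) − 3 pole(s) → -40 dB/decade.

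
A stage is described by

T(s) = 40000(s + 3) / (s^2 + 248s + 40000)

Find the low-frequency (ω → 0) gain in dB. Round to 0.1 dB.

9.5 dB

T(0) = 40000·3 / 40000 = 3
20 log₁₀(3) ≈ 9.54 dB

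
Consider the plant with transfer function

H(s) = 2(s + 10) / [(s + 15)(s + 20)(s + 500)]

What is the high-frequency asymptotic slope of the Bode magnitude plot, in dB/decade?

-40 dB/decade

Each pole contributes −20 dB/decade at high frequency; each zero contributes +20 dB/decade.
Net: 1 zero(s) − 3 pole(s) → -40 dB/decade.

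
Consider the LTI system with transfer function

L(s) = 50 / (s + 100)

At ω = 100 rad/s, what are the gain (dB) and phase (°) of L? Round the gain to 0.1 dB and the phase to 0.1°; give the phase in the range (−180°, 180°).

-9.0 dB, -45.0°

At s = jω = j100:
pole (s+100): 100 + j100 → |·| = √(100²+100²) = √20000 ≈ 141.42, ∠ = arctan(100/100) ≈ 45.00°
|L| = 50 / 141.42 ≈ 0.35356
Gain = 20 log₁₀(0.35356) ≈ -9.03 dB
∠L = 0.00° − 45.00° = -45.00°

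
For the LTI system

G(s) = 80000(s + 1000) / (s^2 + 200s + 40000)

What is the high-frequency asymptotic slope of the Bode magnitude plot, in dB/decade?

-20 dB/decade

Each pole contributes −20 dB/decade at high frequency; each zero contributes +20 dB/decade.
Net: 1 zero(s) − 2 pole(s) → -20 dB/decade.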